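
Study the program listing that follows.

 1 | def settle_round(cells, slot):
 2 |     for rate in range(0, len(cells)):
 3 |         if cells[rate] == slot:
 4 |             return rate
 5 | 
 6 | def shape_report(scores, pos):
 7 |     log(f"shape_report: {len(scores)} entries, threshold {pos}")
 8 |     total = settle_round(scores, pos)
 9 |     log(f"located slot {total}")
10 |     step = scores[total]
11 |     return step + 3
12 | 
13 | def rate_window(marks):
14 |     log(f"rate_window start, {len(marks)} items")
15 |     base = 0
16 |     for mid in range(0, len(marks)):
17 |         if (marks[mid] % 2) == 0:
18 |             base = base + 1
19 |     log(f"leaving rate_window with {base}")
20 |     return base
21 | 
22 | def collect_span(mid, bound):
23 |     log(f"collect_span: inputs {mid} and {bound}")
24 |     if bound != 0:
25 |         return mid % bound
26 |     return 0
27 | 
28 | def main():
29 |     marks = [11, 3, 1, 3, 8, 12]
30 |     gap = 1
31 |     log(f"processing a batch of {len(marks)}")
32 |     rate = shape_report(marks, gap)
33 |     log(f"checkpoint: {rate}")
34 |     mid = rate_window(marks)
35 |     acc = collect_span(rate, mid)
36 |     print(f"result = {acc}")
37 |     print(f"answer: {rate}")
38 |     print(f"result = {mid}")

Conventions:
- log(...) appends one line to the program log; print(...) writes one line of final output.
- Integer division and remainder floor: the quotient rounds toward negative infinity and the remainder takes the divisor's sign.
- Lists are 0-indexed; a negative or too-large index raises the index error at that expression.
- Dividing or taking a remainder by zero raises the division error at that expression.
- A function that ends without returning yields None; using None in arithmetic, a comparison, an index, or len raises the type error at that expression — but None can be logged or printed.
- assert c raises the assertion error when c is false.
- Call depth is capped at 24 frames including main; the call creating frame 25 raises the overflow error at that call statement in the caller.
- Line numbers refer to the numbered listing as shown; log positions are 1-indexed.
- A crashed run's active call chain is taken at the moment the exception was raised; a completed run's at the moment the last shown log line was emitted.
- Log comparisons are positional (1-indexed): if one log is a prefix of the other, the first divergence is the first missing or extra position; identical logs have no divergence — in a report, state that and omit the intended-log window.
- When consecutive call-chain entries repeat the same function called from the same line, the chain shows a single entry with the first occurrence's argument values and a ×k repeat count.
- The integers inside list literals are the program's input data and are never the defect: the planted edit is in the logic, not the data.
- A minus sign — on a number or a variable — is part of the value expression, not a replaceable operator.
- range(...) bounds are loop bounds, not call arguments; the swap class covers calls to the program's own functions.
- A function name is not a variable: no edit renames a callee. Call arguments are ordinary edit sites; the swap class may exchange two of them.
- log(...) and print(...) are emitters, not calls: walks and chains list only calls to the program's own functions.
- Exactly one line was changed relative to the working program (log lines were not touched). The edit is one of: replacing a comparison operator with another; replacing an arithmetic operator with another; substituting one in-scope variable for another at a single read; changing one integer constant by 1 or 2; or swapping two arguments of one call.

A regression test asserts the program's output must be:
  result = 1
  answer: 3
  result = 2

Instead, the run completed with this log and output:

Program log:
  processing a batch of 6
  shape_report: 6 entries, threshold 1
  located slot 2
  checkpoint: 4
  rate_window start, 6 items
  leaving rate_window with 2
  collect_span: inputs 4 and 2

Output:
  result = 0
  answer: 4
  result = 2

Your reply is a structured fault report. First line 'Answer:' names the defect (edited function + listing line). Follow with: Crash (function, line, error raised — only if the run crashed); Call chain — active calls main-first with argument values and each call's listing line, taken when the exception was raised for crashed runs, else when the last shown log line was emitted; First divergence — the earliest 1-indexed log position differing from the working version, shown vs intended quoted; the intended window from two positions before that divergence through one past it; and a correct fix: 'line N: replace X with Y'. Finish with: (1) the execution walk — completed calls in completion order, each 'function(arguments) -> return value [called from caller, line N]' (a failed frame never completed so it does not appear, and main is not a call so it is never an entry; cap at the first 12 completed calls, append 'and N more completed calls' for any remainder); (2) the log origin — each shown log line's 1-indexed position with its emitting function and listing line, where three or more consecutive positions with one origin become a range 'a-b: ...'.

Answer: the defect is in shape_report at line 11.
The tell: The earliest visible damage is log position 4 — 'checkpoint: 4' rather than the intended 'checkpoint: 3'.
Call chain: main -> collect_span(4, 2) (called at line 35).
First divergence: position 4 — shown 'checkpoint: 4', intended 'checkpoint: 3'.
Intended log window:
  2: shape_report: 6 entries, threshold 1
  3: located slot 2
  4: checkpoint: 3
  5: rate_window start, 6 items
Execution walk:
  settle_round([11, 3, 1, 3, 8, 12], 1) -> 2  [called from shape_report, line 8]
  shape_report([11, 3, 1, 3, 8, 12], 1) -> 4  [called from main, line 32]
  rate_window([11, 3, 1, 3, 8, 12]) -> 2  [called from main, line 34]
  collect_span(4, 2) -> 0  [called from main, line 35]
Log origins:
  1 — main, line 31
  2 — shape_report, line 7
  3 — shape_report, line 9
  4 — main, line 33
  5 — rate_window, line 14
  6 — rate_window, line 19
  7 — collect_span, line 23
A correct fix: line 11: replace `+` with `*`.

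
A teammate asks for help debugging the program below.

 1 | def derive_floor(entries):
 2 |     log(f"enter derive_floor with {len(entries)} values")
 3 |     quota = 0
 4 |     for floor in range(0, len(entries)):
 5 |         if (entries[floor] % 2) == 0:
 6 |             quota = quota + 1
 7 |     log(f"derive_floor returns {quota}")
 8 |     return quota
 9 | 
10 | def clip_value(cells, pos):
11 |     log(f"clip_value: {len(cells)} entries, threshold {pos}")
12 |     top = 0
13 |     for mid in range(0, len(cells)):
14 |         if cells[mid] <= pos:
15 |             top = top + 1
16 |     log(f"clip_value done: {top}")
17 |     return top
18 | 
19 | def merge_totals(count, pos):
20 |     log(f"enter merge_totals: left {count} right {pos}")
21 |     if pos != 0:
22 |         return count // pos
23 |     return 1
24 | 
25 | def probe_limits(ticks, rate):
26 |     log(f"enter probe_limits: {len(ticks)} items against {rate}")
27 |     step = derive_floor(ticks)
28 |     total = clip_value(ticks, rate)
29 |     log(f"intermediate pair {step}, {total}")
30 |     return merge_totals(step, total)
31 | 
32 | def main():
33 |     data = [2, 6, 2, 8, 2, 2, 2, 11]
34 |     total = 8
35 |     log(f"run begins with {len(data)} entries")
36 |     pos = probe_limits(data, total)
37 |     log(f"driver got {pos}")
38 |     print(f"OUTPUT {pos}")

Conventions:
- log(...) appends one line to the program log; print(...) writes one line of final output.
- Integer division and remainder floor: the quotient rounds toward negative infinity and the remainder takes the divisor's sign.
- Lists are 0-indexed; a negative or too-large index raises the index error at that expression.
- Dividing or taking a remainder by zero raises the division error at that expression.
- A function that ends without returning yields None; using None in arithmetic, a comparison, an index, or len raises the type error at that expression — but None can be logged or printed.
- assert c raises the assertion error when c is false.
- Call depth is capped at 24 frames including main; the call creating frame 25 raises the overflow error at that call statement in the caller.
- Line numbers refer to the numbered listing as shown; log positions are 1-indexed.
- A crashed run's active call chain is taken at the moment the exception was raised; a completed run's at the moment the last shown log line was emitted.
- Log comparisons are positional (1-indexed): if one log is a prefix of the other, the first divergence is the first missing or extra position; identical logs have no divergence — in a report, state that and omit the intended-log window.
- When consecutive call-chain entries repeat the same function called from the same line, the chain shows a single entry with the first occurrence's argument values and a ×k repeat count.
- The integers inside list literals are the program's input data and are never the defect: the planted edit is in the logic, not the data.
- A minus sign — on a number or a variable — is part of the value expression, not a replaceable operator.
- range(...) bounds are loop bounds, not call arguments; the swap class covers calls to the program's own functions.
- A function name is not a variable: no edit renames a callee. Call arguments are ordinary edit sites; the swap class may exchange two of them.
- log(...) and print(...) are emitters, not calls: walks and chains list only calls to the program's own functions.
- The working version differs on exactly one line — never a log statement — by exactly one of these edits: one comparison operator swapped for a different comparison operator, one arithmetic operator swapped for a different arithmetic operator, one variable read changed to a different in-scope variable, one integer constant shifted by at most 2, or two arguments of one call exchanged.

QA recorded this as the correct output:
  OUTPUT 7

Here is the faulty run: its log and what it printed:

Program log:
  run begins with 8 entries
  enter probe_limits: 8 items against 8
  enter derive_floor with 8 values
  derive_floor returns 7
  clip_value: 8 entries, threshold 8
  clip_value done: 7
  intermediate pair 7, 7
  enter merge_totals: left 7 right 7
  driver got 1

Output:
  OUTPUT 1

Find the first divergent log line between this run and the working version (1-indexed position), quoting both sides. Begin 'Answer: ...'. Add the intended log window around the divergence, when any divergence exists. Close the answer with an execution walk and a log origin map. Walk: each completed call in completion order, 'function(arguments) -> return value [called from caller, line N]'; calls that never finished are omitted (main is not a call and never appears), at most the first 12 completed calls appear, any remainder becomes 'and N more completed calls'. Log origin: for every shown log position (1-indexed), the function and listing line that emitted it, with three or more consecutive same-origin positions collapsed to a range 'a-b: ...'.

Answer: position 6; shown 'clip_value done: 7' vs intended 'clip_value done: 1'.
Intended log window:
  4: derive_floor returns 7
  5: clip_value: 8 entries, threshold 8
  6: clip_value done: 1
  7: intermediate pair 7, 1
Execution walk:
  derive_floor([2, 6, 2, 8, 2, 2, 2, 11]) -> 7  [called from probe_limits, line 27]
  clip_value([2, 6, 2, 8, 2, 2, 2, 11], 8) -> 7  [called from probe_limits, line 28]
  merge_totals(7, 7) -> 1  [called from probe_limits, line 30]
  probe_limits([2, 6, 2, 8, 2, 2, 2, 11], 8) -> 1  [called from main, line 36]
Log origins:
  1: from main, line 35
  2: from probe_limits, line 26
  3: from derive_floor, line 2
  4: from derive_floor, line 7
  5: from clip_value, line 11
  6: from clip_value, line 16
  7: from probe_limits, line 29
  8: from merge_totals, line 20
  9: from main, line 37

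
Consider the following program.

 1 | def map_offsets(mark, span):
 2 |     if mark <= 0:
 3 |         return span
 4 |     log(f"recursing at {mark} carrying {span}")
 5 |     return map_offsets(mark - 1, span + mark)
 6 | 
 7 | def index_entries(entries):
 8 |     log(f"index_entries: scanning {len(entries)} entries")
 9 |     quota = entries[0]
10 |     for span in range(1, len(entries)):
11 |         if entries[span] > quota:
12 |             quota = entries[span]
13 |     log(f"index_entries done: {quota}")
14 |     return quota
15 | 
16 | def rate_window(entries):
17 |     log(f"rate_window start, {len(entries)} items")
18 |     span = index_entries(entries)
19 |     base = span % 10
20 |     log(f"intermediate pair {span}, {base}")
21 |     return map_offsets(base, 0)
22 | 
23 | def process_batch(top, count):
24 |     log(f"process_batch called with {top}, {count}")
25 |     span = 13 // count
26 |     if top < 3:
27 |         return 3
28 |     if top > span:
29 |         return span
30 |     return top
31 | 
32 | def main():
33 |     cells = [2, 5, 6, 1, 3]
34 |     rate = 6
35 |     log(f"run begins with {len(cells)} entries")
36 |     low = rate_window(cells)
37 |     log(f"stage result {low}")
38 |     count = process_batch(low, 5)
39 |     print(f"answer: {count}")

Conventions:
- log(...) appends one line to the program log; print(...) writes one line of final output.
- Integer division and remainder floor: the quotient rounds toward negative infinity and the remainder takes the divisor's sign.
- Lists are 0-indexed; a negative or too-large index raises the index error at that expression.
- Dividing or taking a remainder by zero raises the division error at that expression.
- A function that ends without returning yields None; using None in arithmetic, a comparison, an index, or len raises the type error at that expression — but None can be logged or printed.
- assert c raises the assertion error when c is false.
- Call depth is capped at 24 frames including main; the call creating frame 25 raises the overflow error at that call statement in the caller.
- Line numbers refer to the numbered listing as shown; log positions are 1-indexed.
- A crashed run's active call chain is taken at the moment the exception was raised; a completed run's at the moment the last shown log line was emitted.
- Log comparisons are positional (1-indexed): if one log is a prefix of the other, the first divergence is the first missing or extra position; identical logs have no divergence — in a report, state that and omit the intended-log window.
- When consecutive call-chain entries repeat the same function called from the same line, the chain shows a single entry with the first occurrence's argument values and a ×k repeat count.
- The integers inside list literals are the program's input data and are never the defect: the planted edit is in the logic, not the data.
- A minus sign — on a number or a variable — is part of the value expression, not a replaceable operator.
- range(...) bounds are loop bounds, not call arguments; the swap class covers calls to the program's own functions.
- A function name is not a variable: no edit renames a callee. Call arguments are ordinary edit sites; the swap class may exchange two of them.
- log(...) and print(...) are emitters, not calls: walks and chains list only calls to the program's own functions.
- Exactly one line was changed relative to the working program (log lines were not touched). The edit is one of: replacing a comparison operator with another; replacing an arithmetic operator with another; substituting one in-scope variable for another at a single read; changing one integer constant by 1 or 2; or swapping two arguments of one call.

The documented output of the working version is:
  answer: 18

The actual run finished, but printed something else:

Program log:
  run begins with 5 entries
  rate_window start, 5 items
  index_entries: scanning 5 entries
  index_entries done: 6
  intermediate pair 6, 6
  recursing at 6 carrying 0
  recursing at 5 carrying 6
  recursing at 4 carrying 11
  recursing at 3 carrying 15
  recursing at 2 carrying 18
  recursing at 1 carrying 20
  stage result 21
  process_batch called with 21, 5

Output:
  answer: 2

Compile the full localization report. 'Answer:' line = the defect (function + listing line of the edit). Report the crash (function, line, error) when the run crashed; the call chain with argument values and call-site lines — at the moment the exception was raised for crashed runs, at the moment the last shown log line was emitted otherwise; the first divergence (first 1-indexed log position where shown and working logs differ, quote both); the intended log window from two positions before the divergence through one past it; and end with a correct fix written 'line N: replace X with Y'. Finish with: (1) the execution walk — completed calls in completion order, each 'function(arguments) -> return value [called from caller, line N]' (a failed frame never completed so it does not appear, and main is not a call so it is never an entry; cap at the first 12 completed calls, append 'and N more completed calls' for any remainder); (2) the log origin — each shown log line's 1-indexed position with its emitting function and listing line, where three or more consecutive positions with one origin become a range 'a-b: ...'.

Answer: the defect is in process_batch at line 25.
Key observation: The two runs log identically and part ways only at the printed values.
Call chain: main -> process_batch(21, 5) (called at line 38).
First divergence: none — the logs agree in full.
Execution walk:
  index_entries([2, 5, 6, 1, 3]) -> 6  [called from rate_window, line 18]
  map_offsets(0, 21) -> 21  [called from map_offsets, line 5]
  map_offsets(1, 20) -> 21  [called from map_offsets, line 5]
  map_offsets(2, 18) -> 21  [called from map_offsets, line 5]
  map_offsets(3, 15) -> 21  [called from map_offsets, line 5]
  map_offsets(4, 11) -> 21  [called from map_offsets, line 5]
  map_offsets(5, 6) -> 21  [called from map_offsets, line 5]
  map_offsets(6, 0) -> 21  [called from rate_window, line 21]
  rate_window([2, 5, 6, 1, 3]) -> 21  [called from main, line 36]
  process_batch(21, 5) -> 2  [called from main, line 38]
Origin of each log line:
  1: from main, line 35
  2: from rate_window, line 17
  3: from index_entries, line 8
  4: from index_entries, line 13
  5: from rate_window, line 20
  6-11: from map_offsets, line 4
  12: from main, line 37
  13: from process_batch, line 24
A correct fix: line 25: replace `//` with `+`.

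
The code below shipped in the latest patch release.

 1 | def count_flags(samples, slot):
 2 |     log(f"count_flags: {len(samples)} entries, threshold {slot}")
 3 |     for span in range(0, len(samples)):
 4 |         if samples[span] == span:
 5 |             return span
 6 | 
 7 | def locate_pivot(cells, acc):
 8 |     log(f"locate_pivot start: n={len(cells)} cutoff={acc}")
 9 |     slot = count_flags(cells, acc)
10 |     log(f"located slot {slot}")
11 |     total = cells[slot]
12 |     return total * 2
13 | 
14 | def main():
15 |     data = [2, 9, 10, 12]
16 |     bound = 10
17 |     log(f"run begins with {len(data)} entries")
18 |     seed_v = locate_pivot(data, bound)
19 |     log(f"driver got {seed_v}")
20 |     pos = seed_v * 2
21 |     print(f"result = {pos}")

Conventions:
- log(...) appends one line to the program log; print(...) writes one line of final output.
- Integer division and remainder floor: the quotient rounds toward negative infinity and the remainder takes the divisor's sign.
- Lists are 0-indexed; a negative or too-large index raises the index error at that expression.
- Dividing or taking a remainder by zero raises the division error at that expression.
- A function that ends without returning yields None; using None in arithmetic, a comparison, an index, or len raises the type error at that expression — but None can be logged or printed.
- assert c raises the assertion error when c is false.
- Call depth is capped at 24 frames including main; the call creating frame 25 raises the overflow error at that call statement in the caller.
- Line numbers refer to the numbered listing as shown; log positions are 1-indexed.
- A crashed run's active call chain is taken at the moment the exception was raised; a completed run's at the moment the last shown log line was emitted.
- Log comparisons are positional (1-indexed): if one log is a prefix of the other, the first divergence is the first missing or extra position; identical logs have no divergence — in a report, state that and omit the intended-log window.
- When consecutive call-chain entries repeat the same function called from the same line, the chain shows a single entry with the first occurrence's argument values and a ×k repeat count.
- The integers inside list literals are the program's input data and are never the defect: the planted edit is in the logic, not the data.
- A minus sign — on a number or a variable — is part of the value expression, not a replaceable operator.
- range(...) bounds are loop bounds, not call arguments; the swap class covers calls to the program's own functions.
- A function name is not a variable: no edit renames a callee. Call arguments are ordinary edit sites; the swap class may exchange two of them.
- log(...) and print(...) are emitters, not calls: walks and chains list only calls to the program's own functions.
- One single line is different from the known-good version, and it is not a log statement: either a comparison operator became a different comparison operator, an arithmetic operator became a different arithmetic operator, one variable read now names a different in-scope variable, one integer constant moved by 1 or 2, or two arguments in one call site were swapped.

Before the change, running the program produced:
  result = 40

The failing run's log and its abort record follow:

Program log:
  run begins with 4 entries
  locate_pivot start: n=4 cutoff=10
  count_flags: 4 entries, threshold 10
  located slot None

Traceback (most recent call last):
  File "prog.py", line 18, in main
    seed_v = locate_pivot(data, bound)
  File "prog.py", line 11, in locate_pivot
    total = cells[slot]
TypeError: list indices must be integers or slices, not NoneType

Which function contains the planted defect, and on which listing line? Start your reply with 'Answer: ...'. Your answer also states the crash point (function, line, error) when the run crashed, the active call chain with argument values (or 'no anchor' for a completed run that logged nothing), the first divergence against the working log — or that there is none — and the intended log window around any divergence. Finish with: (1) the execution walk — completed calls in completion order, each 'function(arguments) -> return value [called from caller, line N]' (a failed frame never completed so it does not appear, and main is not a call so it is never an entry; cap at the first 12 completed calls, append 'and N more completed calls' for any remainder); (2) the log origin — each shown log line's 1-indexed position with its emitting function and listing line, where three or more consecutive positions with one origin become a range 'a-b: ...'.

Answer: the defect is in count_flags at line 4.
Core observation: The earliest visible damage is log position 4 — 'located slot None' rather than the intended 'located slot 2'.
Crash: locate_pivot, line 11, TypeError.
Call chain: main -> locate_pivot([2, 9, 10, 12], 10) (called at line 18).
First divergence: position 4; shown 'located slot None' vs intended 'located slot 2'.
Intended log window:
  2: locate_pivot start: n=4 cutoff=10
  3: count_flags: 4 entries, threshold 10
  4: located slot 2
  5: driver got 20
Execution walk:
  count_flags([2, 9, 10, 12], 10) -> None  [called from locate_pivot, line 9]
Origin of each log line:
  1: from main, line 17
  2: from locate_pivot, line 8
  3: from count_flags, line 2
  4: from locate_pivot, line 10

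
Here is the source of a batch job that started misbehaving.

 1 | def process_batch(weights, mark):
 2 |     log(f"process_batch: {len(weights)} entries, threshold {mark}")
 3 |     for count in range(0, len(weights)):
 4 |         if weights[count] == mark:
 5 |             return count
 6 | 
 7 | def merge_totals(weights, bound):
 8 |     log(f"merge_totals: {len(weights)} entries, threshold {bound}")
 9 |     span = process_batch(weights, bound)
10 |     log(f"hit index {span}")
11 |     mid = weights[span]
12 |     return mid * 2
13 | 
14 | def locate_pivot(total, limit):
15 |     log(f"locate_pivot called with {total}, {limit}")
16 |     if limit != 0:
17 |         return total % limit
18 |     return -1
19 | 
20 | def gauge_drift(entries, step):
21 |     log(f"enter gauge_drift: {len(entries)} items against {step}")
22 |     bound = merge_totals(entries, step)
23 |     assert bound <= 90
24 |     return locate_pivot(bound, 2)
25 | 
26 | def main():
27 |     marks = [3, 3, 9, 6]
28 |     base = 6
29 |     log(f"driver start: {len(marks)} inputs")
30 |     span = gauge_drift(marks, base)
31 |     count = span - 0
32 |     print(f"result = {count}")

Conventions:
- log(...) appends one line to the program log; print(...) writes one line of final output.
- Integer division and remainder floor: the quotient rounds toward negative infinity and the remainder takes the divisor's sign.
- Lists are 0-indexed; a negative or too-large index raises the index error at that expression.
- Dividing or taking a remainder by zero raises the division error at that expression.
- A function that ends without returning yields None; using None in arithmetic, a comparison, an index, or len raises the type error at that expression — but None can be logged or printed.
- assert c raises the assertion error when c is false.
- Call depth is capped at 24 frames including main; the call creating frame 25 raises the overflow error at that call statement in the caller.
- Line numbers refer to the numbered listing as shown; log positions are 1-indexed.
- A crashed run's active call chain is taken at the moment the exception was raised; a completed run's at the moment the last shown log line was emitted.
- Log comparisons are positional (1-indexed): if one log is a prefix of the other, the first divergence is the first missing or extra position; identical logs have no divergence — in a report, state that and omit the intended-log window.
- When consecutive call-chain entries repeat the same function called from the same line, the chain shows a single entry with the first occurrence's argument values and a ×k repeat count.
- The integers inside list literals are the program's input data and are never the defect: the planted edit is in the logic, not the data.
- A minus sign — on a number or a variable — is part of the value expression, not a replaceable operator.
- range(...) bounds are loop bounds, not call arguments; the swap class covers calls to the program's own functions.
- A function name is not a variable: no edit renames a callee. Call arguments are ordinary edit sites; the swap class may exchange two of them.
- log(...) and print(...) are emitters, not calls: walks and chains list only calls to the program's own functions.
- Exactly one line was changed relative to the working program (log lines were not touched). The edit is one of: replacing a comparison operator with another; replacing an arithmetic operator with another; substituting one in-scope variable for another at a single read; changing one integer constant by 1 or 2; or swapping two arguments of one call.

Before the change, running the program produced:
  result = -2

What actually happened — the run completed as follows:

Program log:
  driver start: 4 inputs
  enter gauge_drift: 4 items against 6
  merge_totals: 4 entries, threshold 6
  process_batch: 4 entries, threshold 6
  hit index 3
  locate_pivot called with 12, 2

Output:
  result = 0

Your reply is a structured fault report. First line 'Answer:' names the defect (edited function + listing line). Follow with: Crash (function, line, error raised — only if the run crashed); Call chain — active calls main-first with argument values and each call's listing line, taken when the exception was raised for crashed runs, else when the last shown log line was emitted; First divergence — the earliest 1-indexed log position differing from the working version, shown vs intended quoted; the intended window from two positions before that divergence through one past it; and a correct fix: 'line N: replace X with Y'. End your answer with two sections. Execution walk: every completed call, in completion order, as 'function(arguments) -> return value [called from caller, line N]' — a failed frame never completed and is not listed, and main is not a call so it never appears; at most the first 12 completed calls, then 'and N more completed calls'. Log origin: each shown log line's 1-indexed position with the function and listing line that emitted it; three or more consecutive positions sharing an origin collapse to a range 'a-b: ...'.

Answer: the defect is in main at line 31.
Core observation: Log streams are identical — the defect surfaces only in the printed output.
Call chain: main -> gauge_drift([3, 3, 9, 6], 6) (called at line 30) -> locate_pivot(12, 2) (called at line 24).
First divergence: none (the log streams are identical).
Execution walk:
  process_batch([3, 3, 9, 6], 6) -> 3  [called from merge_totals, line 9]
  merge_totals([3, 3, 9, 6], 6) -> 12  [called from gauge_drift, line 22]
  locate_pivot(12, 2) -> 0  [called from gauge_drift, line 24]
  gauge_drift([3, 3, 9, 6], 6) -> 0  [called from main, line 30]
Log line origins:
  1 — main, line 29
  2 — gauge_drift, line 21
  3 — merge_totals, line 8
  4 — process_batch, line 2
  5 — merge_totals, line 10
  6 — locate_pivot, line 15
A correct fix: line 31: replace `0` with `2`.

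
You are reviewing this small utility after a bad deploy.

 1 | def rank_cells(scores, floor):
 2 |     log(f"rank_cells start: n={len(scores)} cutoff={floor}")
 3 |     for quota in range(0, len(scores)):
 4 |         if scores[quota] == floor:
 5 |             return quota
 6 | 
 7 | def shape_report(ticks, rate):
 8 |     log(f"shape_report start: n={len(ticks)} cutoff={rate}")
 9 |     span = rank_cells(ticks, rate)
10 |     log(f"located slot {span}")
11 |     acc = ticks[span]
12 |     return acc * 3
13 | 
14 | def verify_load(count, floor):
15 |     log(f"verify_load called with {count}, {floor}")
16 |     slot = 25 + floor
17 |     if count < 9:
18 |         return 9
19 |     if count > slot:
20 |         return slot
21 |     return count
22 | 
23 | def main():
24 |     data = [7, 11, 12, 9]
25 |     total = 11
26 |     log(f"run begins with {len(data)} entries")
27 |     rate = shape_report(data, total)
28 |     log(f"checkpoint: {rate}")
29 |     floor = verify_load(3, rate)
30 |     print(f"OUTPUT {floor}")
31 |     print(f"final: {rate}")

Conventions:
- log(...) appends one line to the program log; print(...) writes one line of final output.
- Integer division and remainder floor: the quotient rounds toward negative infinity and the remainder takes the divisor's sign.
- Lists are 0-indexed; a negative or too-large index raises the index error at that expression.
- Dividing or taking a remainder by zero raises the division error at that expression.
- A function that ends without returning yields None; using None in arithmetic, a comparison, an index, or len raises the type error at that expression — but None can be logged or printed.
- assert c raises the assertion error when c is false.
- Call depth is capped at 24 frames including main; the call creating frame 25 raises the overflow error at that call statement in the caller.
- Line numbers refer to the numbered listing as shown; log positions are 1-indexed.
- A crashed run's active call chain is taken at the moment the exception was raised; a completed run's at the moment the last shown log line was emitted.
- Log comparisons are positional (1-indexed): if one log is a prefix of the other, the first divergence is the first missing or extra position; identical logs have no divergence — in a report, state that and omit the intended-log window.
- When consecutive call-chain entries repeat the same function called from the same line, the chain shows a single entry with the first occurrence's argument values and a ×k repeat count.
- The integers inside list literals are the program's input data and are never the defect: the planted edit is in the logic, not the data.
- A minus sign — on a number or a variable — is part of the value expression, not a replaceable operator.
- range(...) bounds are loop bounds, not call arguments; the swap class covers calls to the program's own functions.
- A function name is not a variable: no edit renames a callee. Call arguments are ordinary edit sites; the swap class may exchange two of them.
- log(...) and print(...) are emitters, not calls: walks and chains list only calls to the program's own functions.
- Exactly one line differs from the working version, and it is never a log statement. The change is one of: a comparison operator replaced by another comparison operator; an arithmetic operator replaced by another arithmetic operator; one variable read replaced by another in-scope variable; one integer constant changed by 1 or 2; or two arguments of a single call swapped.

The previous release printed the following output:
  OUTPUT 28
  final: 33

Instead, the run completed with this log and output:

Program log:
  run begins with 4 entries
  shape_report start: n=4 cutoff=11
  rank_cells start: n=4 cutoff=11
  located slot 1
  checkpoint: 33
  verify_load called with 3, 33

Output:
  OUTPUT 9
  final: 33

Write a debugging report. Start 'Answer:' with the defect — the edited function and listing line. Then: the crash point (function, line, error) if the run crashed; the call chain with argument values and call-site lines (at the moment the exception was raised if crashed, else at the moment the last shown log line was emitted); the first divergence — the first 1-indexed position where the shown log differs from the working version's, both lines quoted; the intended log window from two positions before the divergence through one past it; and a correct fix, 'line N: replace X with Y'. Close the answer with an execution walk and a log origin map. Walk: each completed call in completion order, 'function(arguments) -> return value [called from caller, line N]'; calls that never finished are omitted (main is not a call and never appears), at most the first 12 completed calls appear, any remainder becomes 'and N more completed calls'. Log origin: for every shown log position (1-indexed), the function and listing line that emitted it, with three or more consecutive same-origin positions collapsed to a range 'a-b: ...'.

Answer: the defect is in main at line 29.
The tell: Position 6 is the first bad log line: 'verify_load called with 3, 33' should read 'verify_load called with 33, 3'.
Call chain: main -> verify_load(3, 33) (called at line 29).
First divergence: position 6; shown 'verify_load called with 3, 33' vs intended 'verify_load called with 33, 3'.
Intended log window:
  4: located slot 1
  5: checkpoint: 33
  6: verify_load called with 33, 3
Execution walk:
  rank_cells([7, 11, 12, 9], 11) -> 1  [called from shape_report, line 9]
  shape_report([7, 11, 12, 9], 11) -> 33  [called from main, line 27]
  verify_load(3, 33) -> 9  [called from main, line 29]
Log origin:
  1: from main, line 26
  2: from shape_report, line 8
  3: from rank_cells, line 2
  4: from shape_report, line 10
  5: from main, line 28
  6: from verify_load, line 15
A correct fix: line 29: replace `verify_load(3, rate)` with `verify_load(rate, 3)`.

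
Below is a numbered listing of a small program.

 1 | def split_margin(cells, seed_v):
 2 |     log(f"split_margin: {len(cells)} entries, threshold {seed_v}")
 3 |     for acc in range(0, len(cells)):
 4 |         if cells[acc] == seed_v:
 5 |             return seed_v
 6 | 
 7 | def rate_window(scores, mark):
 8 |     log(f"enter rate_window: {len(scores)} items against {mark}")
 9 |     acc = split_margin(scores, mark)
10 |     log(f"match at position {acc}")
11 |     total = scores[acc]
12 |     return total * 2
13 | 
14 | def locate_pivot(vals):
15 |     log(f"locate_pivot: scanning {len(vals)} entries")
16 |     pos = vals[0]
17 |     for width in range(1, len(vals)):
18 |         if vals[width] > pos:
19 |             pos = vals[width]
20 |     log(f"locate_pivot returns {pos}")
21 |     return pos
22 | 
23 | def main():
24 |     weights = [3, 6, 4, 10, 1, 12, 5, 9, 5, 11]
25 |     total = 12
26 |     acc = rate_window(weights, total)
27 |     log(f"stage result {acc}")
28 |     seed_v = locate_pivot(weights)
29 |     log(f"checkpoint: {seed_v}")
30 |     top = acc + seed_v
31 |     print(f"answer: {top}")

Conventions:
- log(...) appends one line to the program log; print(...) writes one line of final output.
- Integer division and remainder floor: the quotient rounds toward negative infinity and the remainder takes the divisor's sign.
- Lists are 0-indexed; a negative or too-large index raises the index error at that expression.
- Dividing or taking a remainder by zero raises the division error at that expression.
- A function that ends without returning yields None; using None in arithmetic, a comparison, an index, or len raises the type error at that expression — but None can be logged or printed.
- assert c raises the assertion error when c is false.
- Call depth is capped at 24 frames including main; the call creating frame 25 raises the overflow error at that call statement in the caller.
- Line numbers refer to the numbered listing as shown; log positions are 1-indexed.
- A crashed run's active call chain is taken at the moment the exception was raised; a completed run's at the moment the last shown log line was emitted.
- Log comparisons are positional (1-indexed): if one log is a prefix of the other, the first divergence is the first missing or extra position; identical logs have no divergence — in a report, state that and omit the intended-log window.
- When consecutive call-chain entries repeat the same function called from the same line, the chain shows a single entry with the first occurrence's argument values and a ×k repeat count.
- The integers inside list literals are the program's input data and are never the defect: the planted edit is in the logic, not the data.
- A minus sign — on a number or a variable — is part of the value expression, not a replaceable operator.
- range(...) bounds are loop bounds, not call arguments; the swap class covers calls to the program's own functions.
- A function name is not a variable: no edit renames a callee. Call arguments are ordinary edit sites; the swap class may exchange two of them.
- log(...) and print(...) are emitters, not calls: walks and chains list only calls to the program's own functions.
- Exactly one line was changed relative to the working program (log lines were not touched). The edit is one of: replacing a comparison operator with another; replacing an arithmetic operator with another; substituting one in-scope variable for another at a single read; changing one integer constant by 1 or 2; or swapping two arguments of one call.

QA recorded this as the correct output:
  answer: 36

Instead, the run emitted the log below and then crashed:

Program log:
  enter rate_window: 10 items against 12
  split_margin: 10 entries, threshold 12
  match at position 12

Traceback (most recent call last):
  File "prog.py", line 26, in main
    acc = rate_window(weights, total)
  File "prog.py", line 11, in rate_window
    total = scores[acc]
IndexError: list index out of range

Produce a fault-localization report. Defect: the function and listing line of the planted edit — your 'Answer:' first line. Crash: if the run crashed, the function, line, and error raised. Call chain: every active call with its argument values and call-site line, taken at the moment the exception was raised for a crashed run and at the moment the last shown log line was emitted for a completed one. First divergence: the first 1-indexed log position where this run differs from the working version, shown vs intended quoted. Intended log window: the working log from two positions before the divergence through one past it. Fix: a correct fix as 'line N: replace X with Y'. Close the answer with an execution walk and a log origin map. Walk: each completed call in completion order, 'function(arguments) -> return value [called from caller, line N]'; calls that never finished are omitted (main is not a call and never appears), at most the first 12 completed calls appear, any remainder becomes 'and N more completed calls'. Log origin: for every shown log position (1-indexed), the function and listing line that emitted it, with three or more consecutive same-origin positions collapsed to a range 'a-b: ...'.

Answer: the defect is in split_margin at line 5.
Key observation: Everything matches until log position 3, which reads 'match at position 12' in place of 'match at position 5'.
Crash: rate_window, line 11, IndexError.
Call chain: main -> rate_window([3, 6, 4, 10, 1, 12, 5, 9, 5, 11], 12) (called at line 26).
First divergence: at position 3 the run shows 'match at position 12' where the working version logs 'match at position 5'.
Intended log window:
  1: enter rate_window: 10 items against 12
  2: split_margin: 10 entries, threshold 12
  3: match at position 5
  4: stage result 24
Execution walk:
  split_margin([3, 6, 4, 10, 1, 12, 5, 9, 5, 11], 12) -> 12  [called from rate_window, line 9]
Log origin:
  1 — rate_window, line 8
  2 — split_margin, line 2
  3 — rate_window, line 10
A correct fix: line 5: replace `seed_v` with `acc`.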